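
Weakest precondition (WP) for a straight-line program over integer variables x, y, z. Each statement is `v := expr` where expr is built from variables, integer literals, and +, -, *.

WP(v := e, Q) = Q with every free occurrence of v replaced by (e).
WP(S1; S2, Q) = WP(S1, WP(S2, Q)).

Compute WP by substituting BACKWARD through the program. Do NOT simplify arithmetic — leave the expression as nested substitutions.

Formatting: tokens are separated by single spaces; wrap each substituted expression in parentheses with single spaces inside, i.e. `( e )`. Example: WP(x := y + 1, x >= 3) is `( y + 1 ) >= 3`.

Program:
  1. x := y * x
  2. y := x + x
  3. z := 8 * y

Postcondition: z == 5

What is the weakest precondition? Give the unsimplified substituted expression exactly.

post: z == 5
stmt 3: z := 8 * y  -- replace 1 occurrence(s) of z with (8 * y)
  => ( 8 * y ) == 5
stmt 2: y := x + x  -- replace 1 occurrence(s) of y with (x + x)
  => ( 8 * ( x + x ) ) == 5
stmt 1: x := y * x  -- replace 2 occurrence(s) of x with (y * x)
  => ( 8 * ( ( y * x ) + ( y * x ) ) ) == 5

Answer: ( 8 * ( ( y * x ) + ( y * x ) ) ) == 5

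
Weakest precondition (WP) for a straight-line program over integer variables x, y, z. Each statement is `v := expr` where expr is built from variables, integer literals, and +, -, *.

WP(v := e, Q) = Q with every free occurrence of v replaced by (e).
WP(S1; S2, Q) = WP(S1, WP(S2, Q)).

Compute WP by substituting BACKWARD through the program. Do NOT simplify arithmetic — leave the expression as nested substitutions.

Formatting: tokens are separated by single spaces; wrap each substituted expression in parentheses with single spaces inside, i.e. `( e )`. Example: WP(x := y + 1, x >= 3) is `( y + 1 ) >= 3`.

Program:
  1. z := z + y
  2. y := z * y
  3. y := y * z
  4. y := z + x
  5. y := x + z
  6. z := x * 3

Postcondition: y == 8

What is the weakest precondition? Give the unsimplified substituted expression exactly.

Answer: ( x + ( z + y ) ) == 8

Derivation:
post: y == 8
stmt 6: z := x * 3  -- replace 0 occurrence(s) of z with (x * 3)
  => y == 8
stmt 5: y := x + z  -- replace 1 occurrence(s) of y with (x + z)
  => ( x + z ) == 8
stmt 4: y := z + x  -- replace 0 occurrence(s) of y with (z + x)
  => ( x + z ) == 8
stmt 3: y := y * z  -- replace 0 occurrence(s) of y with (y * z)
  => ( x + z ) == 8
stmt 2: y := z * y  -- replace 0 occurrence(s) of y with (z * y)
  => ( x + z ) == 8
stmt 1: z := z + y  -- replace 1 occurrence(s) of z with (z + y)
  => ( x + ( z + y ) ) == 8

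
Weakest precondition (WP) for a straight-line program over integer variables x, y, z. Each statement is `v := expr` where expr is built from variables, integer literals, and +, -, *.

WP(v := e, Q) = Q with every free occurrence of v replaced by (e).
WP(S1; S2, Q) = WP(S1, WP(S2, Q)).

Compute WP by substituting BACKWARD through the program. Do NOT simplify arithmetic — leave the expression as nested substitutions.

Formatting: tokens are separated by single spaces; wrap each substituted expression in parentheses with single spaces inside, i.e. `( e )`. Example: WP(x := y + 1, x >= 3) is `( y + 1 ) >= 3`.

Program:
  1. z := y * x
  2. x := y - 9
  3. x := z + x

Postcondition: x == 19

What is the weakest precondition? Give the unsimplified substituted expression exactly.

post: x == 19
stmt 3: x := z + x  -- replace 1 occurrence(s) of x with (z + x)
  => ( z + x ) == 19
stmt 2: x := y - 9  -- replace 1 occurrence(s) of x with (y - 9)
  => ( z + ( y - 9 ) ) == 19
stmt 1: z := y * x  -- replace 1 occurrence(s) of z with (y * x)
  => ( ( y * x ) + ( y - 9 ) ) == 19

Answer: ( ( y * x ) + ( y - 9 ) ) == 19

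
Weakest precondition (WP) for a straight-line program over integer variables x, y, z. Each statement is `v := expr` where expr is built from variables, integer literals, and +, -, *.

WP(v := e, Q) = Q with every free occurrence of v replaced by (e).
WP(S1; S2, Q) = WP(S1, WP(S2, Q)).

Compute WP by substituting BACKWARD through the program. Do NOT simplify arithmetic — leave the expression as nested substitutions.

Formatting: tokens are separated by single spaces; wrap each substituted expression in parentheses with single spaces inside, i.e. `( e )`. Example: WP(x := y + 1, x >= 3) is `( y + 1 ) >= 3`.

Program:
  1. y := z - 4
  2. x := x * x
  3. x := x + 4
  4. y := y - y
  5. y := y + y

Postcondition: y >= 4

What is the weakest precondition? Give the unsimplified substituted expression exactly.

post: y >= 4
stmt 5: y := y + y  -- replace 1 occurrence(s) of y with (y + y)
  => ( y + y ) >= 4
stmt 4: y := y - y  -- replace 2 occurrence(s) of y with (y - y)
  => ( ( y - y ) + ( y - y ) ) >= 4
stmt 3: x := x + 4  -- replace 0 occurrence(s) of x with (x + 4)
  => ( ( y - y ) + ( y - y ) ) >= 4
stmt 2: x := x * x  -- replace 0 occurrence(s) of x with (x * x)
  => ( ( y - y ) + ( y - y ) ) >= 4
stmt 1: y := z - 4  -- replace 4 occurrence(s) of y with (z - 4)
  => ( ( ( z - 4 ) - ( z - 4 ) ) + ( ( z - 4 ) - ( z - 4 ) ) ) >= 4

Answer: ( ( ( z - 4 ) - ( z - 4 ) ) + ( ( z - 4 ) - ( z - 4 ) ) ) >= 4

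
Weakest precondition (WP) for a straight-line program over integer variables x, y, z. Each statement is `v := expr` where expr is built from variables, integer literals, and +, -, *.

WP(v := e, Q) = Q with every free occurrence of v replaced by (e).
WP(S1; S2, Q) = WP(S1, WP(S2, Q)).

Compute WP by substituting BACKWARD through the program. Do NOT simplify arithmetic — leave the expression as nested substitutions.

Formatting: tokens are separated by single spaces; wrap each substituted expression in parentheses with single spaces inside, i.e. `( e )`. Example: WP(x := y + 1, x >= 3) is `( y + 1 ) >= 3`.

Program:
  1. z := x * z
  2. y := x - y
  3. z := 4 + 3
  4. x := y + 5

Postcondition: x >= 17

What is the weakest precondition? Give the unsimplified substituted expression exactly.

post: x >= 17
stmt 4: x := y + 5  -- replace 1 occurrence(s) of x with (y + 5)
  => ( y + 5 ) >= 17
stmt 3: z := 4 + 3  -- replace 0 occurrence(s) of z with (4 + 3)
  => ( y + 5 ) >= 17
stmt 2: y := x - y  -- replace 1 occurrence(s) of y with (x - y)
  => ( ( x - y ) + 5 ) >= 17
stmt 1: z := x * z  -- replace 0 occurrence(s) of z with (x * z)
  => ( ( x - y ) + 5 ) >= 17

Answer: ( ( x - y ) + 5 ) >= 17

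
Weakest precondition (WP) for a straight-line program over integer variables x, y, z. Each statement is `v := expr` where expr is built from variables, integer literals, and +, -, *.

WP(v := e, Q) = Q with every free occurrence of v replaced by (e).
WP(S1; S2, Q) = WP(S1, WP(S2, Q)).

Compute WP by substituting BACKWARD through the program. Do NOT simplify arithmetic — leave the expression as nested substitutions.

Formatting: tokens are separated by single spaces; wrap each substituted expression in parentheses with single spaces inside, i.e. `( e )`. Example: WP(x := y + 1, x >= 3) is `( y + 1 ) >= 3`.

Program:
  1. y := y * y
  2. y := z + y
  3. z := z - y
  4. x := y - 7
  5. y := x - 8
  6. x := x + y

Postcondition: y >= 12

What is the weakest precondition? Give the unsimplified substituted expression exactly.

post: y >= 12
stmt 6: x := x + y  -- replace 0 occurrence(s) of x with (x + y)
  => y >= 12
stmt 5: y := x - 8  -- replace 1 occurrence(s) of y with (x - 8)
  => ( x - 8 ) >= 12
stmt 4: x := y - 7  -- replace 1 occurrence(s) of x with (y - 7)
  => ( ( y - 7 ) - 8 ) >= 12
stmt 3: z := z - y  -- replace 0 occurrence(s) of z with (z - y)
  => ( ( y - 7 ) - 8 ) >= 12
stmt 2: y := z + y  -- replace 1 occurrence(s) of y with (z + y)
  => ( ( ( z + y ) - 7 ) - 8 ) >= 12
stmt 1: y := y * y  -- replace 1 occurrence(s) of y with (y * y)
  => ( ( ( z + ( y * y ) ) - 7 ) - 8 ) >= 12

Answer: ( ( ( z + ( y * y ) ) - 7 ) - 8 ) >= 12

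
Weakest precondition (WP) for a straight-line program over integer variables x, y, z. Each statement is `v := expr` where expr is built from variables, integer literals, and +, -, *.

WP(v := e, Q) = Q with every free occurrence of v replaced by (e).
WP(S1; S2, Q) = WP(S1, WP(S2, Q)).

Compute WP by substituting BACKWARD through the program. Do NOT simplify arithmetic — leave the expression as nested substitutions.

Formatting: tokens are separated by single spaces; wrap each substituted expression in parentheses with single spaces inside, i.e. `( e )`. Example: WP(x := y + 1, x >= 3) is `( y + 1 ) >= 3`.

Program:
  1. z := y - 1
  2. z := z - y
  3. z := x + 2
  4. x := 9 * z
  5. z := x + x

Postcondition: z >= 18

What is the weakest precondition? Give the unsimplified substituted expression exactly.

post: z >= 18
stmt 5: z := x + x  -- replace 1 occurrence(s) of z with (x + x)
  => ( x + x ) >= 18
stmt 4: x := 9 * z  -- replace 2 occurrence(s) of x with (9 * z)
  => ( ( 9 * z ) + ( 9 * z ) ) >= 18
stmt 3: z := x + 2  -- replace 2 occurrence(s) of z with (x + 2)
  => ( ( 9 * ( x + 2 ) ) + ( 9 * ( x + 2 ) ) ) >= 18
stmt 2: z := z - y  -- replace 0 occurrence(s) of z with (z - y)
  => ( ( 9 * ( x + 2 ) ) + ( 9 * ( x + 2 ) ) ) >= 18
stmt 1: z := y - 1  -- replace 0 occurrence(s) of z with (y - 1)
  => ( ( 9 * ( x + 2 ) ) + ( 9 * ( x + 2 ) ) ) >= 18

Answer: ( ( 9 * ( x + 2 ) ) + ( 9 * ( x + 2 ) ) ) >= 18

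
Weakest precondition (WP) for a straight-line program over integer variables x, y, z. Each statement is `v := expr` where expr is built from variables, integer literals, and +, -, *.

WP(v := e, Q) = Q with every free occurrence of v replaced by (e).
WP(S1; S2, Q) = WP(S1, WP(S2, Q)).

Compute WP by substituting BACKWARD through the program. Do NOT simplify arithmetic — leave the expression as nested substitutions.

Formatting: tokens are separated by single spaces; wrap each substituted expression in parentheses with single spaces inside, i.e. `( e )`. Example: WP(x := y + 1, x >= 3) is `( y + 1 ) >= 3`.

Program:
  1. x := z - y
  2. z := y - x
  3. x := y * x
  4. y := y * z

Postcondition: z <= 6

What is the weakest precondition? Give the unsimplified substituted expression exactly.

post: z <= 6
stmt 4: y := y * z  -- replace 0 occurrence(s) of y with (y * z)
  => z <= 6
stmt 3: x := y * x  -- replace 0 occurrence(s) of x with (y * x)
  => z <= 6
stmt 2: z := y - x  -- replace 1 occurrence(s) of z with (y - x)
  => ( y - x ) <= 6
stmt 1: x := z - y  -- replace 1 occurrence(s) of x with (z - y)
  => ( y - ( z - y ) ) <= 6

Answer: ( y - ( z - y ) ) <= 6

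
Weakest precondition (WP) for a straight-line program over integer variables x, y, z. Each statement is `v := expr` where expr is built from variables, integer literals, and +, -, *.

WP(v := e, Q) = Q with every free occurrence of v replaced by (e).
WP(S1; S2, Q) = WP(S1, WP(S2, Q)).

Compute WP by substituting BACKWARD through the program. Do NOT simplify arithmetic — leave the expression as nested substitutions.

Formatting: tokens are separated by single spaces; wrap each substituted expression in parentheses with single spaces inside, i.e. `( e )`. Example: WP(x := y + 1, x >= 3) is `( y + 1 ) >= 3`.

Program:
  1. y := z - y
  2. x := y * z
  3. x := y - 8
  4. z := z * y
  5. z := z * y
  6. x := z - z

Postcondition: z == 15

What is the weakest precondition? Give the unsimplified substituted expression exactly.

post: z == 15
stmt 6: x := z - z  -- replace 0 occurrence(s) of x with (z - z)
  => z == 15
stmt 5: z := z * y  -- replace 1 occurrence(s) of z with (z * y)
  => ( z * y ) == 15
stmt 4: z := z * y  -- replace 1 occurrence(s) of z with (z * y)
  => ( ( z * y ) * y ) == 15
stmt 3: x := y - 8  -- replace 0 occurrence(s) of x with (y - 8)
  => ( ( z * y ) * y ) == 15
stmt 2: x := y * z  -- replace 0 occurrence(s) of x with (y * z)
  => ( ( z * y ) * y ) == 15
stmt 1: y := z - y  -- replace 2 occurrence(s) of y with (z - y)
  => ( ( z * ( z - y ) ) * ( z - y ) ) == 15

Answer: ( ( z * ( z - y ) ) * ( z - y ) ) == 15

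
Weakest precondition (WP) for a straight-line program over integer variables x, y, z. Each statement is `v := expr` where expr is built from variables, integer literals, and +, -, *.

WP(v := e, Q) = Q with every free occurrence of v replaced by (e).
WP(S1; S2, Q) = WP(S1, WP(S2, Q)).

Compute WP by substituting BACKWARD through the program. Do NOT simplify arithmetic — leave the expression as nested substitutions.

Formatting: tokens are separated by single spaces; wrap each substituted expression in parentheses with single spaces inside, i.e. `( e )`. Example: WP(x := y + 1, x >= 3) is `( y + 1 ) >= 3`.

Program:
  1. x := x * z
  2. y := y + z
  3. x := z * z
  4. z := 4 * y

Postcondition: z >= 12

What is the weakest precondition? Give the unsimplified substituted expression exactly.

Answer: ( 4 * ( y + z ) ) >= 12

Derivation:
post: z >= 12
stmt 4: z := 4 * y  -- replace 1 occurrence(s) of z with (4 * y)
  => ( 4 * y ) >= 12
stmt 3: x := z * z  -- replace 0 occurrence(s) of x with (z * z)
  => ( 4 * y ) >= 12
stmt 2: y := y + z  -- replace 1 occurrence(s) of y with (y + z)
  => ( 4 * ( y + z ) ) >= 12
stmt 1: x := x * z  -- replace 0 occurrence(s) of x with (x * z)
  => ( 4 * ( y + z ) ) >= 12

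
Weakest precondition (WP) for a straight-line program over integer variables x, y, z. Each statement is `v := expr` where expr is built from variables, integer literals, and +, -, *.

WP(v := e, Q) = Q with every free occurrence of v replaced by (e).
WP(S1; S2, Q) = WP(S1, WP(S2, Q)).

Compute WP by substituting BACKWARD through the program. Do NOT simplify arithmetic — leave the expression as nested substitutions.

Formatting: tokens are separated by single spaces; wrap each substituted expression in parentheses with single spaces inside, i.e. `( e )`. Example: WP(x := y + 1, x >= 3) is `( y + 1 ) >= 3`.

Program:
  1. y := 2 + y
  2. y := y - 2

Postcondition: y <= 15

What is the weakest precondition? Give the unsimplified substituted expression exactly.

Answer: ( ( 2 + y ) - 2 ) <= 15

Derivation:
post: y <= 15
stmt 2: y := y - 2  -- replace 1 occurrence(s) of y with (y - 2)
  => ( y - 2 ) <= 15
stmt 1: y := 2 + y  -- replace 1 occurrence(s) of y with (2 + y)
  => ( ( 2 + y ) - 2 ) <= 15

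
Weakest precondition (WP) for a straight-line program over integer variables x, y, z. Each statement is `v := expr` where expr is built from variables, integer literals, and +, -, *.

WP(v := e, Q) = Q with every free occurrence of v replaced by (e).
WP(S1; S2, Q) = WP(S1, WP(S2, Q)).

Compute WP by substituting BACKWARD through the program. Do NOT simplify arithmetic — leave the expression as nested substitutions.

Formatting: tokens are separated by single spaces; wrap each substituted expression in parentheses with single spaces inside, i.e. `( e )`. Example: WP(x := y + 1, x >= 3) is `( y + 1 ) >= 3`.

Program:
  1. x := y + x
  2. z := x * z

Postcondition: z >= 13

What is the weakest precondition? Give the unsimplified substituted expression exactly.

post: z >= 13
stmt 2: z := x * z  -- replace 1 occurrence(s) of z with (x * z)
  => ( x * z ) >= 13
stmt 1: x := y + x  -- replace 1 occurrence(s) of x with (y + x)
  => ( ( y + x ) * z ) >= 13

Answer: ( ( y + x ) * z ) >= 13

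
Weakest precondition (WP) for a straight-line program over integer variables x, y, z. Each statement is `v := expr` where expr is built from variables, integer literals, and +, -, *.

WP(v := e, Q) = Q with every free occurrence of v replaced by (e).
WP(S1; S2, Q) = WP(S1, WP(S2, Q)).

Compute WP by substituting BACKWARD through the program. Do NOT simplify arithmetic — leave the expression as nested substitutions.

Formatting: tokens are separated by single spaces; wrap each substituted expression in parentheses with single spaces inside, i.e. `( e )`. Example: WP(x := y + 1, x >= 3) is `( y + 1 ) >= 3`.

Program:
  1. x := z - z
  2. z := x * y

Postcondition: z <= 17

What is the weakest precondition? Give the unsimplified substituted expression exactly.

Answer: ( ( z - z ) * y ) <= 17

Derivation:
post: z <= 17
stmt 2: z := x * y  -- replace 1 occurrence(s) of z with (x * y)
  => ( x * y ) <= 17
stmt 1: x := z - z  -- replace 1 occurrence(s) of x with (z - z)
  => ( ( z - z ) * y ) <= 17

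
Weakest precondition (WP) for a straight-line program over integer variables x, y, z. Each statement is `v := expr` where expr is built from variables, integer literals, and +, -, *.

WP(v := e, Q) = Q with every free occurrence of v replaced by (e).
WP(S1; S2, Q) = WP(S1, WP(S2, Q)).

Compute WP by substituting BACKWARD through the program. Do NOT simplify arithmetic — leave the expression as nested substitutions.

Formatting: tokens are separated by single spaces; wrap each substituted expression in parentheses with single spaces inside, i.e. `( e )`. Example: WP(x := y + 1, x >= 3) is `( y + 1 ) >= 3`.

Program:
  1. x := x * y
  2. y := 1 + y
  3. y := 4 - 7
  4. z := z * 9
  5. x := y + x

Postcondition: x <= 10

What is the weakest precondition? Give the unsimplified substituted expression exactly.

Answer: ( ( 4 - 7 ) + ( x * y ) ) <= 10

Derivation:
post: x <= 10
stmt 5: x := y + x  -- replace 1 occurrence(s) of x with (y + x)
  => ( y + x ) <= 10
stmt 4: z := z * 9  -- replace 0 occurrence(s) of z with (z * 9)
  => ( y + x ) <= 10
stmt 3: y := 4 - 7  -- replace 1 occurrence(s) of y with (4 - 7)
  => ( ( 4 - 7 ) + x ) <= 10
stmt 2: y := 1 + y  -- replace 0 occurrence(s) of y with (1 + y)
  => ( ( 4 - 7 ) + x ) <= 10
stmt 1: x := x * y  -- replace 1 occurrence(s) of x with (x * y)
  => ( ( 4 - 7 ) + ( x * y ) ) <= 10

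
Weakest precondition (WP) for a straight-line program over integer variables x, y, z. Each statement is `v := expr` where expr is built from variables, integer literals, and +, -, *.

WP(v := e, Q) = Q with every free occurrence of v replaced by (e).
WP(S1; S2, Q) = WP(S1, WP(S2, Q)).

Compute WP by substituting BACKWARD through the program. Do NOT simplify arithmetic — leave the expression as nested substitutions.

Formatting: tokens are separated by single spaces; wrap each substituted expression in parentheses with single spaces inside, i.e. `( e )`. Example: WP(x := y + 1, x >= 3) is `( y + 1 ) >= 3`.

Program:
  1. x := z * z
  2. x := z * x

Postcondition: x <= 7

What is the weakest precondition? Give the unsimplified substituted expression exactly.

post: x <= 7
stmt 2: x := z * x  -- replace 1 occurrence(s) of x with (z * x)
  => ( z * x ) <= 7
stmt 1: x := z * z  -- replace 1 occurrence(s) of x with (z * z)
  => ( z * ( z * z ) ) <= 7

Answer: ( z * ( z * z ) ) <= 7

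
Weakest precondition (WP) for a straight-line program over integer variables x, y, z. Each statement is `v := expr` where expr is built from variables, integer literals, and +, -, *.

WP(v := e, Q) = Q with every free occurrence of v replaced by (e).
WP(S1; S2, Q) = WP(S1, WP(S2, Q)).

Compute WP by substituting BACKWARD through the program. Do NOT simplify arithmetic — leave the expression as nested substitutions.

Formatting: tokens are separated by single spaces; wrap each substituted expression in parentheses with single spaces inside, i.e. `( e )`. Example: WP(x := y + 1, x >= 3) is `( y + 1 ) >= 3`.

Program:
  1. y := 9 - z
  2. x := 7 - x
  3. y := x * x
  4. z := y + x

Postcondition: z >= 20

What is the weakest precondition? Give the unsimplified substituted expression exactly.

Answer: ( ( ( 7 - x ) * ( 7 - x ) ) + ( 7 - x ) ) >= 20

Derivation:
post: z >= 20
stmt 4: z := y + x  -- replace 1 occurrence(s) of z with (y + x)
  => ( y + x ) >= 20
stmt 3: y := x * x  -- replace 1 occurrence(s) of y with (x * x)
  => ( ( x * x ) + x ) >= 20
stmt 2: x := 7 - x  -- replace 3 occurrence(s) of x with (7 - x)
  => ( ( ( 7 - x ) * ( 7 - x ) ) + ( 7 - x ) ) >= 20
stmt 1: y := 9 - z  -- replace 0 occurrence(s) of y with (9 - z)
  => ( ( ( 7 - x ) * ( 7 - x ) ) + ( 7 - x ) ) >= 20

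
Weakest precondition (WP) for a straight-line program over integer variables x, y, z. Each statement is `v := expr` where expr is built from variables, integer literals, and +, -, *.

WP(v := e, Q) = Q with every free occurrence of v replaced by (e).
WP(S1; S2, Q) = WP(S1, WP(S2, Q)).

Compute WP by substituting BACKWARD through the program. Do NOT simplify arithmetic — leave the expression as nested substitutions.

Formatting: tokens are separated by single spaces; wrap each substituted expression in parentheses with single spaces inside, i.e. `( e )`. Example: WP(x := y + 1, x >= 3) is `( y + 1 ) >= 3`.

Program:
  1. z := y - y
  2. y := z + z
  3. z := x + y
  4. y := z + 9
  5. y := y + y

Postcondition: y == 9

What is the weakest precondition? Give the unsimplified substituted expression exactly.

post: y == 9
stmt 5: y := y + y  -- replace 1 occurrence(s) of y with (y + y)
  => ( y + y ) == 9
stmt 4: y := z + 9  -- replace 2 occurrence(s) of y with (z + 9)
  => ( ( z + 9 ) + ( z + 9 ) ) == 9
stmt 3: z := x + y  -- replace 2 occurrence(s) of z with (x + y)
  => ( ( ( x + y ) + 9 ) + ( ( x + y ) + 9 ) ) == 9
stmt 2: y := z + z  -- replace 2 occurrence(s) of y with (z + z)
  => ( ( ( x + ( z + z ) ) + 9 ) + ( ( x + ( z + z ) ) + 9 ) ) == 9
stmt 1: z := y - y  -- replace 4 occurrence(s) of z with (y - y)
  => ( ( ( x + ( ( y - y ) + ( y - y ) ) ) + 9 ) + ( ( x + ( ( y - y ) + ( y - y ) ) ) + 9 ) ) == 9

Answer: ( ( ( x + ( ( y - y ) + ( y - y ) ) ) + 9 ) + ( ( x + ( ( y - y ) + ( y - y ) ) ) + 9 ) ) == 9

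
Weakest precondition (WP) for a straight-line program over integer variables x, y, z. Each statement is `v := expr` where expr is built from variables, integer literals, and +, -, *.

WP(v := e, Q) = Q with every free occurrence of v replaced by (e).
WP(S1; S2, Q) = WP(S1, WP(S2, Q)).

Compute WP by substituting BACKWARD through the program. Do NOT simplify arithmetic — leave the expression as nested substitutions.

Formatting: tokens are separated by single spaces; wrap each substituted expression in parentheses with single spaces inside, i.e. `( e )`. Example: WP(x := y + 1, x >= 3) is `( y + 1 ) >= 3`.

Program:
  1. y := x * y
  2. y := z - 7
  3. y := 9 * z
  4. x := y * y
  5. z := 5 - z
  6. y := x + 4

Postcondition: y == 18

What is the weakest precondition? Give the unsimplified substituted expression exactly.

Answer: ( ( ( 9 * z ) * ( 9 * z ) ) + 4 ) == 18

Derivation:
post: y == 18
stmt 6: y := x + 4  -- replace 1 occurrence(s) of y with (x + 4)
  => ( x + 4 ) == 18
stmt 5: z := 5 - z  -- replace 0 occurrence(s) of z with (5 - z)
  => ( x + 4 ) == 18
stmt 4: x := y * y  -- replace 1 occurrence(s) of x with (y * y)
  => ( ( y * y ) + 4 ) == 18
stmt 3: y := 9 * z  -- replace 2 occurrence(s) of y with (9 * z)
  => ( ( ( 9 * z ) * ( 9 * z ) ) + 4 ) == 18
stmt 2: y := z - 7  -- replace 0 occurrence(s) of y with (z - 7)
  => ( ( ( 9 * z ) * ( 9 * z ) ) + 4 ) == 18
stmt 1: y := x * y  -- replace 0 occurrence(s) of y with (x * y)
  => ( ( ( 9 * z ) * ( 9 * z ) ) + 4 ) == 18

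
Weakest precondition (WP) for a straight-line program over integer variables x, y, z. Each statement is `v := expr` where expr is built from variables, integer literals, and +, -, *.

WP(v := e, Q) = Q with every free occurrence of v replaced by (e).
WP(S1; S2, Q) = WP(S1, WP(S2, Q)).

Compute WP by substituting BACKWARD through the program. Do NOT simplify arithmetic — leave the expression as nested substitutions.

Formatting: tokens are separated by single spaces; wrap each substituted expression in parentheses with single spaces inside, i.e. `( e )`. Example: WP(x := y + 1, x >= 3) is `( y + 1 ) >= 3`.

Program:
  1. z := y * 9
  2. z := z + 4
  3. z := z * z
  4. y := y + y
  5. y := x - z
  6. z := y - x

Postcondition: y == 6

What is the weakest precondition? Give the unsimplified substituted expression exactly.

Answer: ( x - ( ( ( y * 9 ) + 4 ) * ( ( y * 9 ) + 4 ) ) ) == 6

Derivation:
post: y == 6
stmt 6: z := y - x  -- replace 0 occurrence(s) of z with (y - x)
  => y == 6
stmt 5: y := x - z  -- replace 1 occurrence(s) of y with (x - z)
  => ( x - z ) == 6
stmt 4: y := y + y  -- replace 0 occurrence(s) of y with (y + y)
  => ( x - z ) == 6
stmt 3: z := z * z  -- replace 1 occurrence(s) of z with (z * z)
  => ( x - ( z * z ) ) == 6
stmt 2: z := z + 4  -- replace 2 occurrence(s) of z with (z + 4)
  => ( x - ( ( z + 4 ) * ( z + 4 ) ) ) == 6
stmt 1: z := y * 9  -- replace 2 occurrence(s) of z with (y * 9)
  => ( x - ( ( ( y * 9 ) + 4 ) * ( ( y * 9 ) + 4 ) ) ) == 6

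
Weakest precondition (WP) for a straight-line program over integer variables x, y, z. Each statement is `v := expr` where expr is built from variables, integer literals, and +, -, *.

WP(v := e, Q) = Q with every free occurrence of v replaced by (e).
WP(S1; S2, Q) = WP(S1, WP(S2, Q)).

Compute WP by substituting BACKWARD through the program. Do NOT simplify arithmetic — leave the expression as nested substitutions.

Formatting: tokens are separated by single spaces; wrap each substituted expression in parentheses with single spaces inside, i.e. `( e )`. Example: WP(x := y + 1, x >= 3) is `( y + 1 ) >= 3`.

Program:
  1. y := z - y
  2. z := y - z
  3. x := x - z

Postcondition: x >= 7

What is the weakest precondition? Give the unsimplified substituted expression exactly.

Answer: ( x - ( ( z - y ) - z ) ) >= 7

Derivation:
post: x >= 7
stmt 3: x := x - z  -- replace 1 occurrence(s) of x with (x - z)
  => ( x - z ) >= 7
stmt 2: z := y - z  -- replace 1 occurrence(s) of z with (y - z)
  => ( x - ( y - z ) ) >= 7
stmt 1: y := z - y  -- replace 1 occurrence(s) of y with (z - y)
  => ( x - ( ( z - y ) - z ) ) >= 7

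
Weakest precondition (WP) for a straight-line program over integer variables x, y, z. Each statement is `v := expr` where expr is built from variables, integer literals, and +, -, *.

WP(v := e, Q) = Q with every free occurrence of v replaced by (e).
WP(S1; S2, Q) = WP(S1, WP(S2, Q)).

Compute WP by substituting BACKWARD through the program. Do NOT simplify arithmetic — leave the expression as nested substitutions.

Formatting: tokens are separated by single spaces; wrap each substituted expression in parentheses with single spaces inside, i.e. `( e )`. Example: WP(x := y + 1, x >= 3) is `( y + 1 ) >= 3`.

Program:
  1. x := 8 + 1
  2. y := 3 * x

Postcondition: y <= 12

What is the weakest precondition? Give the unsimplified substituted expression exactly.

post: y <= 12
stmt 2: y := 3 * x  -- replace 1 occurrence(s) of y with (3 * x)
  => ( 3 * x ) <= 12
stmt 1: x := 8 + 1  -- replace 1 occurrence(s) of x with (8 + 1)
  => ( 3 * ( 8 + 1 ) ) <= 12

Answer: ( 3 * ( 8 + 1 ) ) <= 12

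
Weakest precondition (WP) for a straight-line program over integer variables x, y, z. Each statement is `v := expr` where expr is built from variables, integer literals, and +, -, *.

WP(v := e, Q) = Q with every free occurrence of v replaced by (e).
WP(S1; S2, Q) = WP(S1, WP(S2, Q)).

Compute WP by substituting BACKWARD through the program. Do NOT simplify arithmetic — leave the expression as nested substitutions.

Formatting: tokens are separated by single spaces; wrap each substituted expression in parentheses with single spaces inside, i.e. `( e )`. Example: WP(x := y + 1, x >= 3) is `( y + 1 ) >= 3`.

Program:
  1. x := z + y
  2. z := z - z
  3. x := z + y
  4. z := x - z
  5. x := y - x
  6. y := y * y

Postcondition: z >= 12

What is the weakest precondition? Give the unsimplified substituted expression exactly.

post: z >= 12
stmt 6: y := y * y  -- replace 0 occurrence(s) of y with (y * y)
  => z >= 12
stmt 5: x := y - x  -- replace 0 occurrence(s) of x with (y - x)
  => z >= 12
stmt 4: z := x - z  -- replace 1 occurrence(s) of z with (x - z)
  => ( x - z ) >= 12
stmt 3: x := z + y  -- replace 1 occurrence(s) of x with (z + y)
  => ( ( z + y ) - z ) >= 12
stmt 2: z := z - z  -- replace 2 occurrence(s) of z with (z - z)
  => ( ( ( z - z ) + y ) - ( z - z ) ) >= 12
stmt 1: x := z + y  -- replace 0 occurrence(s) of x with (z + y)
  => ( ( ( z - z ) + y ) - ( z - z ) ) >= 12

Answer: ( ( ( z - z ) + y ) - ( z - z ) ) >= 12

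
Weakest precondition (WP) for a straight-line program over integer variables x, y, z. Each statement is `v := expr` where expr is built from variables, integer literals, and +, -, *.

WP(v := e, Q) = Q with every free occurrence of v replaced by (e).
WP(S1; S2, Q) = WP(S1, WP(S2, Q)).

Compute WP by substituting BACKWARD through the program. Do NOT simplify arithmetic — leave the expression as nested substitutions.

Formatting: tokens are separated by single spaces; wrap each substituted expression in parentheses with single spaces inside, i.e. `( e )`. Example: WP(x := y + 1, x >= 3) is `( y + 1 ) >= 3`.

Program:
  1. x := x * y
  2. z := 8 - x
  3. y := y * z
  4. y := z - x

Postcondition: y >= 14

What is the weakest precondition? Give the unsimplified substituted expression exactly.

Answer: ( ( 8 - ( x * y ) ) - ( x * y ) ) >= 14

Derivation:
post: y >= 14
stmt 4: y := z - x  -- replace 1 occurrence(s) of y with (z - x)
  => ( z - x ) >= 14
stmt 3: y := y * z  -- replace 0 occurrence(s) of y with (y * z)
  => ( z - x ) >= 14
stmt 2: z := 8 - x  -- replace 1 occurrence(s) of z with (8 - x)
  => ( ( 8 - x ) - x ) >= 14
stmt 1: x := x * y  -- replace 2 occurrence(s) of x with (x * y)
  => ( ( 8 - ( x * y ) ) - ( x * y ) ) >= 14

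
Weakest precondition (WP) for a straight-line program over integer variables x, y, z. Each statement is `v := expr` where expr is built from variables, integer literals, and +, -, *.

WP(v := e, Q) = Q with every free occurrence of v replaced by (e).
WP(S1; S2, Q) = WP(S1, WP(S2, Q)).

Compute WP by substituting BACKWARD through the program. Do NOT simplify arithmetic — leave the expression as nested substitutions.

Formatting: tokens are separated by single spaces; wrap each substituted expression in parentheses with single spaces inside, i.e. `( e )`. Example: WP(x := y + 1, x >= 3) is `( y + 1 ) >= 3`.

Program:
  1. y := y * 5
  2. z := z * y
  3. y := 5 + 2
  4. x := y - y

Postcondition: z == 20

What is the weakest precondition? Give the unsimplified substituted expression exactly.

post: z == 20
stmt 4: x := y - y  -- replace 0 occurrence(s) of x with (y - y)
  => z == 20
stmt 3: y := 5 + 2  -- replace 0 occurrence(s) of y with (5 + 2)
  => z == 20
stmt 2: z := z * y  -- replace 1 occurrence(s) of z with (z * y)
  => ( z * y ) == 20
stmt 1: y := y * 5  -- replace 1 occurrence(s) of y with (y * 5)
  => ( z * ( y * 5 ) ) == 20

Answer: ( z * ( y * 5 ) ) == 20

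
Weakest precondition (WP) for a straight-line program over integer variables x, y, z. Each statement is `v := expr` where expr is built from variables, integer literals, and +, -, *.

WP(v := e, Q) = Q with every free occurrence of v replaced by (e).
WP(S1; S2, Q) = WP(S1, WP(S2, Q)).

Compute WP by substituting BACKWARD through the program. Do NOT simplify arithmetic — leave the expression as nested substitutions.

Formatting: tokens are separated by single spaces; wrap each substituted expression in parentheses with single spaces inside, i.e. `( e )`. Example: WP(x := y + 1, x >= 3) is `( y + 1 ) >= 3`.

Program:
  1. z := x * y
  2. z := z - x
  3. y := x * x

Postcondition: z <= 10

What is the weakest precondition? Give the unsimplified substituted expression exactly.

post: z <= 10
stmt 3: y := x * x  -- replace 0 occurrence(s) of y with (x * x)
  => z <= 10
stmt 2: z := z - x  -- replace 1 occurrence(s) of z with (z - x)
  => ( z - x ) <= 10
stmt 1: z := x * y  -- replace 1 occurrence(s) of z with (x * y)
  => ( ( x * y ) - x ) <= 10

Answer: ( ( x * y ) - x ) <= 10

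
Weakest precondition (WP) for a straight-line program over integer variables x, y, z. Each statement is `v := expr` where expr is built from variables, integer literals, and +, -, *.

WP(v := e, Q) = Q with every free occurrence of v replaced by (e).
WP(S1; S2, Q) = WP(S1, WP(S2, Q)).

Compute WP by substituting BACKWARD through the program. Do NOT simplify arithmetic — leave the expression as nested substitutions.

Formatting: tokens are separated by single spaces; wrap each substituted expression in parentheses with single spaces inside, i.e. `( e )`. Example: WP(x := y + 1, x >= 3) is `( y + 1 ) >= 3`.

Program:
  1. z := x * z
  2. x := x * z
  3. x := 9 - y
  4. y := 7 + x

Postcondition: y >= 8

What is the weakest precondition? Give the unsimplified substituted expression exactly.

post: y >= 8
stmt 4: y := 7 + x  -- replace 1 occurrence(s) of y with (7 + x)
  => ( 7 + x ) >= 8
stmt 3: x := 9 - y  -- replace 1 occurrence(s) of x with (9 - y)
  => ( 7 + ( 9 - y ) ) >= 8
stmt 2: x := x * z  -- replace 0 occurrence(s) of x with (x * z)
  => ( 7 + ( 9 - y ) ) >= 8
stmt 1: z := x * z  -- replace 0 occurrence(s) of z with (x * z)
  => ( 7 + ( 9 - y ) ) >= 8

Answer: ( 7 + ( 9 - y ) ) >= 8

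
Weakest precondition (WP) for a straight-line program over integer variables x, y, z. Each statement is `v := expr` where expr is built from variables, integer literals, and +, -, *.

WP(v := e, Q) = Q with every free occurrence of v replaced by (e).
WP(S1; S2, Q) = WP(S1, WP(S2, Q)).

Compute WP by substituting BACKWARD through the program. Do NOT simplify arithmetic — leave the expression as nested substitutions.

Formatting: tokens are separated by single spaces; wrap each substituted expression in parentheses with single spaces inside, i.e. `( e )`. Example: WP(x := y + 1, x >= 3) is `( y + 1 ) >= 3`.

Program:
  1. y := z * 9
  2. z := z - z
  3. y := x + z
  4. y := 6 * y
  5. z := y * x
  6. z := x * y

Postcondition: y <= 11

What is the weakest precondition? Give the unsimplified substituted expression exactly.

post: y <= 11
stmt 6: z := x * y  -- replace 0 occurrence(s) of z with (x * y)
  => y <= 11
stmt 5: z := y * x  -- replace 0 occurrence(s) of z with (y * x)
  => y <= 11
stmt 4: y := 6 * y  -- replace 1 occurrence(s) of y with (6 * y)
  => ( 6 * y ) <= 11
stmt 3: y := x + z  -- replace 1 occurrence(s) of y with (x + z)
  => ( 6 * ( x + z ) ) <= 11
stmt 2: z := z - z  -- replace 1 occurrence(s) of z with (z - z)
  => ( 6 * ( x + ( z - z ) ) ) <= 11
stmt 1: y := z * 9  -- replace 0 occurrence(s) of y with (z * 9)
  => ( 6 * ( x + ( z - z ) ) ) <= 11

Answer: ( 6 * ( x + ( z - z ) ) ) <= 11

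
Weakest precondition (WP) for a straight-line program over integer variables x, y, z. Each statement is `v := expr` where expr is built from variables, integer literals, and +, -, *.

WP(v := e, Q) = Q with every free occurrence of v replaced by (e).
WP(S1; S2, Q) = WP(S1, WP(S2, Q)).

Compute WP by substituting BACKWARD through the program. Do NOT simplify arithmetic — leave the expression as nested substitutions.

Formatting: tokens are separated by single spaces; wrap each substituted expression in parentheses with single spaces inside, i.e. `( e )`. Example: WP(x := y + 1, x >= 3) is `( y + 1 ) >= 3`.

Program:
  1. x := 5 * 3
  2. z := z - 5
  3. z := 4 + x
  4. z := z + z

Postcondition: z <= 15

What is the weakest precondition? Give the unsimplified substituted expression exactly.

post: z <= 15
stmt 4: z := z + z  -- replace 1 occurrence(s) of z with (z + z)
  => ( z + z ) <= 15
stmt 3: z := 4 + x  -- replace 2 occurrence(s) of z with (4 + x)
  => ( ( 4 + x ) + ( 4 + x ) ) <= 15
stmt 2: z := z - 5  -- replace 0 occurrence(s) of z with (z - 5)
  => ( ( 4 + x ) + ( 4 + x ) ) <= 15
stmt 1: x := 5 * 3  -- replace 2 occurrence(s) of x with (5 * 3)
  => ( ( 4 + ( 5 * 3 ) ) + ( 4 + ( 5 * 3 ) ) ) <= 15

Answer: ( ( 4 + ( 5 * 3 ) ) + ( 4 + ( 5 * 3 ) ) ) <= 15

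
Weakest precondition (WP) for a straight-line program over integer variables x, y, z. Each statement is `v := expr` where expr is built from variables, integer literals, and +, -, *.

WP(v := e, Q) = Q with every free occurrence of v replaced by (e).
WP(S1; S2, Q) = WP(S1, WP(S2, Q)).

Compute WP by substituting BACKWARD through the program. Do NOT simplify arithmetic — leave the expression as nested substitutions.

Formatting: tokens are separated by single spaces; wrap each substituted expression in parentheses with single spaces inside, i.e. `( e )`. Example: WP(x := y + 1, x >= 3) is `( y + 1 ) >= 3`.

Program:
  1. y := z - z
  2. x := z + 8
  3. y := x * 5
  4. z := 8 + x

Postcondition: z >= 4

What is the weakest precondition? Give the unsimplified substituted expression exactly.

post: z >= 4
stmt 4: z := 8 + x  -- replace 1 occurrence(s) of z with (8 + x)
  => ( 8 + x ) >= 4
stmt 3: y := x * 5  -- replace 0 occurrence(s) of y with (x * 5)
  => ( 8 + x ) >= 4
stmt 2: x := z + 8  -- replace 1 occurrence(s) of x with (z + 8)
  => ( 8 + ( z + 8 ) ) >= 4
stmt 1: y := z - z  -- replace 0 occurrence(s) of y with (z - z)
  => ( 8 + ( z + 8 ) ) >= 4

Answer: ( 8 + ( z + 8 ) ) >= 4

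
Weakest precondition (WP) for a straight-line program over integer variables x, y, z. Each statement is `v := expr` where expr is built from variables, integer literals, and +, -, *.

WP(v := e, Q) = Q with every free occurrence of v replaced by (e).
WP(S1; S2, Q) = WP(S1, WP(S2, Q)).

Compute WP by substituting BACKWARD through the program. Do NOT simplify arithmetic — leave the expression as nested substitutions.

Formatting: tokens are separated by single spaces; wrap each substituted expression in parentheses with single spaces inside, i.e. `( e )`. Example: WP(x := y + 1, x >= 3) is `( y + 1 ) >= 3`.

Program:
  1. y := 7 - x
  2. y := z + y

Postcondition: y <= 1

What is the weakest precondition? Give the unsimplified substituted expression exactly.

post: y <= 1
stmt 2: y := z + y  -- replace 1 occurrence(s) of y with (z + y)
  => ( z + y ) <= 1
stmt 1: y := 7 - x  -- replace 1 occurrence(s) of y with (7 - x)
  => ( z + ( 7 - x ) ) <= 1

Answer: ( z + ( 7 - x ) ) <= 1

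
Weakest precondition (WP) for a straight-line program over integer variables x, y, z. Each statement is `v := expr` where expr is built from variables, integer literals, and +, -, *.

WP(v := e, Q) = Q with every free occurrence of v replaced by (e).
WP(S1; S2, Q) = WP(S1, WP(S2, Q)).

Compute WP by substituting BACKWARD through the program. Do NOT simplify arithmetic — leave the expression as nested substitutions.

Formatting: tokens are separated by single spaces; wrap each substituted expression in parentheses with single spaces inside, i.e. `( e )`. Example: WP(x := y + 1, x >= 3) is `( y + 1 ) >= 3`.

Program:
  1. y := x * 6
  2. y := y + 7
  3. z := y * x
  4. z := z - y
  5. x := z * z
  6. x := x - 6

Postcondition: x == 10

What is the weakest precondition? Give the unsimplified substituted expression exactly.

Answer: ( ( ( ( ( ( x * 6 ) + 7 ) * x ) - ( ( x * 6 ) + 7 ) ) * ( ( ( ( x * 6 ) + 7 ) * x ) - ( ( x * 6 ) + 7 ) ) ) - 6 ) == 10

Derivation:
post: x == 10
stmt 6: x := x - 6  -- replace 1 occurrence(s) of x with (x - 6)
  => ( x - 6 ) == 10
stmt 5: x := z * z  -- replace 1 occurrence(s) of x with (z * z)
  => ( ( z * z ) - 6 ) == 10
stmt 4: z := z - y  -- replace 2 occurrence(s) of z with (z - y)
  => ( ( ( z - y ) * ( z - y ) ) - 6 ) == 10
stmt 3: z := y * x  -- replace 2 occurrence(s) of z with (y * x)
  => ( ( ( ( y * x ) - y ) * ( ( y * x ) - y ) ) - 6 ) == 10
stmt 2: y := y + 7  -- replace 4 occurrence(s) of y with (y + 7)
  => ( ( ( ( ( y + 7 ) * x ) - ( y + 7 ) ) * ( ( ( y + 7 ) * x ) - ( y + 7 ) ) ) - 6 ) == 10
stmt 1: y := x * 6  -- replace 4 occurrence(s) of y with (x * 6)
  => ( ( ( ( ( ( x * 6 ) + 7 ) * x ) - ( ( x * 6 ) + 7 ) ) * ( ( ( ( x * 6 ) + 7 ) * x ) - ( ( x * 6 ) + 7 ) ) ) - 6 ) == 10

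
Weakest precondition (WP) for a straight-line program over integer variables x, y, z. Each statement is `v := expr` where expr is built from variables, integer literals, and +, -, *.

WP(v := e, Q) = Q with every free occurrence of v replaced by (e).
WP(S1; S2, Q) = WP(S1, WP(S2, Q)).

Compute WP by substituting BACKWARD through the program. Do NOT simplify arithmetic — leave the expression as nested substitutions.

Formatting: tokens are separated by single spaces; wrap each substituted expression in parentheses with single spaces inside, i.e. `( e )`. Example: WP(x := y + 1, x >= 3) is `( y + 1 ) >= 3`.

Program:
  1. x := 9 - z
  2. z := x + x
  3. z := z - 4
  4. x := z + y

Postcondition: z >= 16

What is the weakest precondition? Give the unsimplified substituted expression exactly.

post: z >= 16
stmt 4: x := z + y  -- replace 0 occurrence(s) of x with (z + y)
  => z >= 16
stmt 3: z := z - 4  -- replace 1 occurrence(s) of z with (z - 4)
  => ( z - 4 ) >= 16
stmt 2: z := x + x  -- replace 1 occurrence(s) of z with (x + x)
  => ( ( x + x ) - 4 ) >= 16
stmt 1: x := 9 - z  -- replace 2 occurrence(s) of x with (9 - z)
  => ( ( ( 9 - z ) + ( 9 - z ) ) - 4 ) >= 16

Answer: ( ( ( 9 - z ) + ( 9 - z ) ) - 4 ) >= 16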